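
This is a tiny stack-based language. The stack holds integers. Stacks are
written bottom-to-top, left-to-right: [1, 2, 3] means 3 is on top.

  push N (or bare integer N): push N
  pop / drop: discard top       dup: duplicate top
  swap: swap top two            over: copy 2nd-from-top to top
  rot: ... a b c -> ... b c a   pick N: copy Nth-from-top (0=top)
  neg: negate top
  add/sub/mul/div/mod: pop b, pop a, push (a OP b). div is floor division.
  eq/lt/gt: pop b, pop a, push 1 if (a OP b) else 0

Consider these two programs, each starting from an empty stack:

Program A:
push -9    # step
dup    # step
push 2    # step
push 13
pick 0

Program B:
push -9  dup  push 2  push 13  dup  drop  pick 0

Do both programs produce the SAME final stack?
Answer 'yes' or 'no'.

Program A trace:
  After 'push -9': [-9]
  After 'dup': [-9, -9]
  After 'push 2': [-9, -9, 2]
  After 'push 13': [-9, -9, 2, 13]
  After 'pick 0': [-9, -9, 2, 13, 13]
Program A final stack: [-9, -9, 2, 13, 13]

Program B trace:
  After 'push -9': [-9]
  After 'dup': [-9, -9]
  After 'push 2': [-9, -9, 2]
  After 'push 13': [-9, -9, 2, 13]
  After 'dup': [-9, -9, 2, 13, 13]
  After 'drop': [-9, -9, 2, 13]
  After 'pick 0': [-9, -9, 2, 13, 13]
Program B final stack: [-9, -9, 2, 13, 13]
Same: yes

Answer: yes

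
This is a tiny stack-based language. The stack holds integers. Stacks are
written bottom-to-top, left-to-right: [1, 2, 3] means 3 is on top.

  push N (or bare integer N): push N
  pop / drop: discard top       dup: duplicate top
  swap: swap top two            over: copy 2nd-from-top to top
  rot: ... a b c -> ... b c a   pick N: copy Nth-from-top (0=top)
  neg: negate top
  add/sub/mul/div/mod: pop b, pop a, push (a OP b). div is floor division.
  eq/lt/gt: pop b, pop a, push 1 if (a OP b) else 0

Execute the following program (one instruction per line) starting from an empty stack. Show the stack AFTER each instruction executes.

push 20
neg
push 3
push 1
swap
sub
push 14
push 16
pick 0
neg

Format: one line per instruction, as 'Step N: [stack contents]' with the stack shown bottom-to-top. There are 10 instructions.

Step 1: [20]
Step 2: [-20]
Step 3: [-20, 3]
Step 4: [-20, 3, 1]
Step 5: [-20, 1, 3]
Step 6: [-20, -2]
Step 7: [-20, -2, 14]
Step 8: [-20, -2, 14, 16]
Step 9: [-20, -2, 14, 16, 16]
Step 10: [-20, -2, 14, 16, -16]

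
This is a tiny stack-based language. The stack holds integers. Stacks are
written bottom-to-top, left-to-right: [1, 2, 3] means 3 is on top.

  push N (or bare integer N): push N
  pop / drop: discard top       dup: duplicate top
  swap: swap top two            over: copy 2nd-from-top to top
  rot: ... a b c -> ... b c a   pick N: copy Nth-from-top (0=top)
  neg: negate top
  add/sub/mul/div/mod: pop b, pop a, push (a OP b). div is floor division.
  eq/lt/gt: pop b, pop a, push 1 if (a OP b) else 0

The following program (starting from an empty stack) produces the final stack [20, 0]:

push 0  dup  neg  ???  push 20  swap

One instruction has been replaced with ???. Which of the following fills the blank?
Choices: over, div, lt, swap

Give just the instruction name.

Stack before ???: [0, 0]
Stack after ???:  [0]
Checking each choice:
  over: produces [0, 0, 20, 0]
  div: division by zero
  lt: MATCH
  swap: produces [0, 20, 0]


Answer: lt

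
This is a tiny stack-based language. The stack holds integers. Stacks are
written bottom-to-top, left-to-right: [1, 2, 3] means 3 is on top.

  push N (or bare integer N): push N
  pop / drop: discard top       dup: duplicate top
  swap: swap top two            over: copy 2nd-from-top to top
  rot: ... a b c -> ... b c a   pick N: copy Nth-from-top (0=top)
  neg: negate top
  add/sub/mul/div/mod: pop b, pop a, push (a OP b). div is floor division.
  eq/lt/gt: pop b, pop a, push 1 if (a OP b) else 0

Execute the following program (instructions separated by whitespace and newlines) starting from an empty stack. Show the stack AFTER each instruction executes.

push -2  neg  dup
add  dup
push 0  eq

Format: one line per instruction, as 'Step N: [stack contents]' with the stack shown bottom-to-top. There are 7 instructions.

Step 1: [-2]
Step 2: [2]
Step 3: [2, 2]
Step 4: [4]
Step 5: [4, 4]
Step 6: [4, 4, 0]
Step 7: [4, 0]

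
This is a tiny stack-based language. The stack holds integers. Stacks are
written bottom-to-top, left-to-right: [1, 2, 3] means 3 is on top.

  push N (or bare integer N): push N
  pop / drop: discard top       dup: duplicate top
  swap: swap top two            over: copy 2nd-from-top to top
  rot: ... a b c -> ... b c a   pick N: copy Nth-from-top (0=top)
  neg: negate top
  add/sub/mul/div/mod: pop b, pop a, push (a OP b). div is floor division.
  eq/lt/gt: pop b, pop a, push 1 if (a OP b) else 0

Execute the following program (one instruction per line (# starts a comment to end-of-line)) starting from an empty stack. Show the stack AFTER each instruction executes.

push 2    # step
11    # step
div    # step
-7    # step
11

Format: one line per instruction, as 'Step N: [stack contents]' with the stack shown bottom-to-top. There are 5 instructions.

Step 1: [2]
Step 2: [2, 11]
Step 3: [0]
Step 4: [0, -7]
Step 5: [0, -7, 11]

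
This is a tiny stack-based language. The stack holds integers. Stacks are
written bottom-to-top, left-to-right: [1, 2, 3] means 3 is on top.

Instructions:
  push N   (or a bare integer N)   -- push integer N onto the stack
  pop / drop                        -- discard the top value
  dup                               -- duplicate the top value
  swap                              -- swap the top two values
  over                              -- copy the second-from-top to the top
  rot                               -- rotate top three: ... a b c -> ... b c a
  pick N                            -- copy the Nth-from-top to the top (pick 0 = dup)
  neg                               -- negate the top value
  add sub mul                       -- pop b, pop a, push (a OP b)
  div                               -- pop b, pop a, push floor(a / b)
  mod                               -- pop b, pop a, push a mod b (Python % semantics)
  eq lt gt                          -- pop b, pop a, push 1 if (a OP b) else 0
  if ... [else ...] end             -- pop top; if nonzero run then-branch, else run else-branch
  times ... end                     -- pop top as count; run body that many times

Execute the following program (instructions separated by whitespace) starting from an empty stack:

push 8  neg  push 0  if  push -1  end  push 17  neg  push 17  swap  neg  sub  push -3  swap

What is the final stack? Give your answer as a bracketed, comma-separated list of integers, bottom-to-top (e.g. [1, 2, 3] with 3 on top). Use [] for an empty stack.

Answer: [-8, -3, 0]

Derivation:
After 'push 8': [8]
After 'neg': [-8]
After 'push 0': [-8, 0]
After 'if': [-8]
After 'push 17': [-8, 17]
After 'neg': [-8, -17]
After 'push 17': [-8, -17, 17]
After 'swap': [-8, 17, -17]
After 'neg': [-8, 17, 17]
After 'sub': [-8, 0]
After 'push -3': [-8, 0, -3]
After 'swap': [-8, -3, 0]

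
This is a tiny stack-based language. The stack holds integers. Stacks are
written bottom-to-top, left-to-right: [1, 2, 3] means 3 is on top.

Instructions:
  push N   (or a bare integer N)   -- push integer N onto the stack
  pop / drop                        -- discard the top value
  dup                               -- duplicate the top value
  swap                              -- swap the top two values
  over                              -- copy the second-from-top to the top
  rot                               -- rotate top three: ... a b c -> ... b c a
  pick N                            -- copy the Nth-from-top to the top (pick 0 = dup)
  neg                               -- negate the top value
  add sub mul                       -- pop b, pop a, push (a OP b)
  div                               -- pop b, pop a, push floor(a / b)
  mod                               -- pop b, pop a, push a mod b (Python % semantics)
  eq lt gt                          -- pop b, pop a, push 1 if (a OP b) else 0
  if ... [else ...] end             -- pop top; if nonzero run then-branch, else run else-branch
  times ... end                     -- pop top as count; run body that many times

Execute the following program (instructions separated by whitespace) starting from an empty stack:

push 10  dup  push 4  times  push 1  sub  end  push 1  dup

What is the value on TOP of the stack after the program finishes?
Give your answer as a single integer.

Answer: 1

Derivation:
After 'push 10': [10]
After 'dup': [10, 10]
After 'push 4': [10, 10, 4]
After 'times': [10, 10]
After 'push 1': [10, 10, 1]
After 'sub': [10, 9]
After 'push 1': [10, 9, 1]
After 'sub': [10, 8]
After 'push 1': [10, 8, 1]
After 'sub': [10, 7]
After 'push 1': [10, 7, 1]
After 'sub': [10, 6]
After 'push 1': [10, 6, 1]
After 'dup': [10, 6, 1, 1]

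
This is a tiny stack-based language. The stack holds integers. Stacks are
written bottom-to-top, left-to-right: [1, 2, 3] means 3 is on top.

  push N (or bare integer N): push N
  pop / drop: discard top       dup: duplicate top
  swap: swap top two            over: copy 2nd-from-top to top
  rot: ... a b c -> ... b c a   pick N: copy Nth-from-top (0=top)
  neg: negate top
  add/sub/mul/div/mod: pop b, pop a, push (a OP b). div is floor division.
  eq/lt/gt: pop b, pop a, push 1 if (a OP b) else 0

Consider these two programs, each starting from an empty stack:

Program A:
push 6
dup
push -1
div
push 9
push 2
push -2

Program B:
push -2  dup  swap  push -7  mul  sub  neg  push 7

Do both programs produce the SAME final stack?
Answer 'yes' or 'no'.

Answer: no

Derivation:
Program A trace:
  After 'push 6': [6]
  After 'dup': [6, 6]
  After 'push -1': [6, 6, -1]
  After 'div': [6, -6]
  After 'push 9': [6, -6, 9]
  After 'push 2': [6, -6, 9, 2]
  After 'push -2': [6, -6, 9, 2, -2]
Program A final stack: [6, -6, 9, 2, -2]

Program B trace:
  After 'push -2': [-2]
  After 'dup': [-2, -2]
  After 'swap': [-2, -2]
  After 'push -7': [-2, -2, -7]
  After 'mul': [-2, 14]
  After 'sub': [-16]
  After 'neg': [16]
  After 'push 7': [16, 7]
Program B final stack: [16, 7]
Same: no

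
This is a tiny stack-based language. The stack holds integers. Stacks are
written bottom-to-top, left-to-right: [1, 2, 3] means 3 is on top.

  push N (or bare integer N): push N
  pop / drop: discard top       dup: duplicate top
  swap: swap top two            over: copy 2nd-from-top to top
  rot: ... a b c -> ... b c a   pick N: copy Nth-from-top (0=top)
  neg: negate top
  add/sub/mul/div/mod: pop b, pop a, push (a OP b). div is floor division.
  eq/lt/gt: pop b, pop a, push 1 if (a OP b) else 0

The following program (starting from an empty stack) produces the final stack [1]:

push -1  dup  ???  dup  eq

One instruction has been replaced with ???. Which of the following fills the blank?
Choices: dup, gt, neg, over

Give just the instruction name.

Answer: gt

Derivation:
Stack before ???: [-1, -1]
Stack after ???:  [0]
Checking each choice:
  dup: produces [-1, -1, 1]
  gt: MATCH
  neg: produces [-1, 1]
  over: produces [-1, -1, 1]


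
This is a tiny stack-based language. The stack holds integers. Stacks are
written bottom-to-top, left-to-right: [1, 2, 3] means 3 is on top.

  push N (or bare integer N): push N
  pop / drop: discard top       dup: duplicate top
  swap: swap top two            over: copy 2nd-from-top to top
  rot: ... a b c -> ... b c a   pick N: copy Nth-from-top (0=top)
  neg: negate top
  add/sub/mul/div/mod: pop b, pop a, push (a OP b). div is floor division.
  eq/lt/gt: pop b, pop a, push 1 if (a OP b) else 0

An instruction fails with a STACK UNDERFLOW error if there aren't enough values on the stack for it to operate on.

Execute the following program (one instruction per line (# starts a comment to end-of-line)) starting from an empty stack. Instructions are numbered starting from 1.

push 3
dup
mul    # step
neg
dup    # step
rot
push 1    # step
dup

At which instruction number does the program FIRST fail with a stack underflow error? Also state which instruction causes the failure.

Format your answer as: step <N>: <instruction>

Step 1 ('push 3'): stack = [3], depth = 1
Step 2 ('dup'): stack = [3, 3], depth = 2
Step 3 ('mul'): stack = [9], depth = 1
Step 4 ('neg'): stack = [-9], depth = 1
Step 5 ('dup'): stack = [-9, -9], depth = 2
Step 6 ('rot'): needs 3 value(s) but depth is 2 — STACK UNDERFLOW

Answer: step 6: rot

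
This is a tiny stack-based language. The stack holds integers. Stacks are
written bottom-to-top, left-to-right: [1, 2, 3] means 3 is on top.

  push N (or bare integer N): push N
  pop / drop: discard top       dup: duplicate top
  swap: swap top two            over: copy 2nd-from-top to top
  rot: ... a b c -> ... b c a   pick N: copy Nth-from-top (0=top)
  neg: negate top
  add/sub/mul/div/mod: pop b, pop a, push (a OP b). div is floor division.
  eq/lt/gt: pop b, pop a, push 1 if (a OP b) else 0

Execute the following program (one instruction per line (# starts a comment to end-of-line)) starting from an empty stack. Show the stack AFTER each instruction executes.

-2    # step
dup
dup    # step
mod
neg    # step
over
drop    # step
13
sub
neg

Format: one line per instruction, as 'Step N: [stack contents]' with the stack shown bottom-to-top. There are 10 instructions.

Step 1: [-2]
Step 2: [-2, -2]
Step 3: [-2, -2, -2]
Step 4: [-2, 0]
Step 5: [-2, 0]
Step 6: [-2, 0, -2]
Step 7: [-2, 0]
Step 8: [-2, 0, 13]
Step 9: [-2, -13]
Step 10: [-2, 13]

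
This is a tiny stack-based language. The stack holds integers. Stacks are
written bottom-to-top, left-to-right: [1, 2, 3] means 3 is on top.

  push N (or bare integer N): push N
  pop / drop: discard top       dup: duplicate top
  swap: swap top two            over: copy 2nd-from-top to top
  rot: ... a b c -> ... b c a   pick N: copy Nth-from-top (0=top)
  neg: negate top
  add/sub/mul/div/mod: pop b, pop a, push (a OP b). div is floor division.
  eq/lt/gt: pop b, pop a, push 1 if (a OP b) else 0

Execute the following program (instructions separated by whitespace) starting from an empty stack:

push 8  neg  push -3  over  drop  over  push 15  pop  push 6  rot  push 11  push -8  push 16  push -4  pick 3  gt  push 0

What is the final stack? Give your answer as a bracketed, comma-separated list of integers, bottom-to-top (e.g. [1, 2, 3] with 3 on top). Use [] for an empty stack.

After 'push 8': [8]
After 'neg': [-8]
After 'push -3': [-8, -3]
After 'over': [-8, -3, -8]
After 'drop': [-8, -3]
After 'over': [-8, -3, -8]
After 'push 15': [-8, -3, -8, 15]
After 'pop': [-8, -3, -8]
After 'push 6': [-8, -3, -8, 6]
After 'rot': [-8, -8, 6, -3]
After 'push 11': [-8, -8, 6, -3, 11]
After 'push -8': [-8, -8, 6, -3, 11, -8]
After 'push 16': [-8, -8, 6, -3, 11, -8, 16]
After 'push -4': [-8, -8, 6, -3, 11, -8, 16, -4]
After 'pick 3': [-8, -8, 6, -3, 11, -8, 16, -4, 11]
After 'gt': [-8, -8, 6, -3, 11, -8, 16, 0]
After 'push 0': [-8, -8, 6, -3, 11, -8, 16, 0, 0]

Answer: [-8, -8, 6, -3, 11, -8, 16, 0, 0]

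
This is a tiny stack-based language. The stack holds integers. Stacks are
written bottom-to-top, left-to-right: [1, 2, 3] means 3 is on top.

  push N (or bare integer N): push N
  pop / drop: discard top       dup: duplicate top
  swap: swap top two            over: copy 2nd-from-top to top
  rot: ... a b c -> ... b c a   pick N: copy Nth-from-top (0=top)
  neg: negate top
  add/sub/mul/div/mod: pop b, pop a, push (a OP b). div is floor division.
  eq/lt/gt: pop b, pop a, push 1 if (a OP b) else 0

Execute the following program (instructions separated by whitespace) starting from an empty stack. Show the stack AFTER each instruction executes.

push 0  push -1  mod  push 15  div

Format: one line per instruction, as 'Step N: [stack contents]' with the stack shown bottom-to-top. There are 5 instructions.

Step 1: [0]
Step 2: [0, -1]
Step 3: [0]
Step 4: [0, 15]
Step 5: [0]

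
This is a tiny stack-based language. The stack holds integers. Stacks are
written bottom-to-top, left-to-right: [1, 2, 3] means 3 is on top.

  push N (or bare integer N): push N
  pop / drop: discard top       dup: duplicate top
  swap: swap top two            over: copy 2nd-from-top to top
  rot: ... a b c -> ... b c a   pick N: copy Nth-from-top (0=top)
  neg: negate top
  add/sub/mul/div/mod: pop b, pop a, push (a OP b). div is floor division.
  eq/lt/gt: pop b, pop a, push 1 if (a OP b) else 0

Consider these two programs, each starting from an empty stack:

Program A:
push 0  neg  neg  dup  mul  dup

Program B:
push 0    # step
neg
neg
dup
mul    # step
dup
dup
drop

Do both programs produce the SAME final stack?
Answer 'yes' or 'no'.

Answer: yes

Derivation:
Program A trace:
  After 'push 0': [0]
  After 'neg': [0]
  After 'neg': [0]
  After 'dup': [0, 0]
  After 'mul': [0]
  After 'dup': [0, 0]
Program A final stack: [0, 0]

Program B trace:
  After 'push 0': [0]
  After 'neg': [0]
  After 'neg': [0]
  After 'dup': [0, 0]
  After 'mul': [0]
  After 'dup': [0, 0]
  After 'dup': [0, 0, 0]
  After 'drop': [0, 0]
Program B final stack: [0, 0]
Same: yes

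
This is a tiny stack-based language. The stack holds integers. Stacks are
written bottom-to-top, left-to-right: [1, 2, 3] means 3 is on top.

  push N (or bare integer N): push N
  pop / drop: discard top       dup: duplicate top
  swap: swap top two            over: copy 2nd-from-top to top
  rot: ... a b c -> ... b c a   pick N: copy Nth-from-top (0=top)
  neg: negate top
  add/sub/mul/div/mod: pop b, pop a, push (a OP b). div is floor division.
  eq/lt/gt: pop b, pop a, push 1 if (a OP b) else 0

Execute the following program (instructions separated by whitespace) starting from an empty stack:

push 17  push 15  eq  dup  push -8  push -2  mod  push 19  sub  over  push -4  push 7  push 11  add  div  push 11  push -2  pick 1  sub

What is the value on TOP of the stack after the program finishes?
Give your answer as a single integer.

Answer: -13

Derivation:
After 'push 17': [17]
After 'push 15': [17, 15]
After 'eq': [0]
After 'dup': [0, 0]
After 'push -8': [0, 0, -8]
After 'push -2': [0, 0, -8, -2]
After 'mod': [0, 0, 0]
After 'push 19': [0, 0, 0, 19]
After 'sub': [0, 0, -19]
After 'over': [0, 0, -19, 0]
After 'push -4': [0, 0, -19, 0, -4]
After 'push 7': [0, 0, -19, 0, -4, 7]
After 'push 11': [0, 0, -19, 0, -4, 7, 11]
After 'add': [0, 0, -19, 0, -4, 18]
After 'div': [0, 0, -19, 0, -1]
After 'push 11': [0, 0, -19, 0, -1, 11]
After 'push -2': [0, 0, -19, 0, -1, 11, -2]
After 'pick 1': [0, 0, -19, 0, -1, 11, -2, 11]
After 'sub': [0, 0, -19, 0, -1, 11, -13]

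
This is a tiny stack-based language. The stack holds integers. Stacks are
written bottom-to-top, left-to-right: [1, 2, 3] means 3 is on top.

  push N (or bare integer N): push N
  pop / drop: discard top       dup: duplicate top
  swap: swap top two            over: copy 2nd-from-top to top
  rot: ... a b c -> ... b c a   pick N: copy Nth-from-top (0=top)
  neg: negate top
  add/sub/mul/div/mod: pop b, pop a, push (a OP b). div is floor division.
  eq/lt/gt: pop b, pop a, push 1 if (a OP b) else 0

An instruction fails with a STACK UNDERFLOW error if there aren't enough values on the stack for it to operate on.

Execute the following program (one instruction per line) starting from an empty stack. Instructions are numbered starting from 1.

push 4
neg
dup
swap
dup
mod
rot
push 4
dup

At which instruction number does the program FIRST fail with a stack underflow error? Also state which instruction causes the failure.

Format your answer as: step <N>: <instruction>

Answer: step 7: rot

Derivation:
Step 1 ('push 4'): stack = [4], depth = 1
Step 2 ('neg'): stack = [-4], depth = 1
Step 3 ('dup'): stack = [-4, -4], depth = 2
Step 4 ('swap'): stack = [-4, -4], depth = 2
Step 5 ('dup'): stack = [-4, -4, -4], depth = 3
Step 6 ('mod'): stack = [-4, 0], depth = 2
Step 7 ('rot'): needs 3 value(s) but depth is 2 — STACK UNDERFLOW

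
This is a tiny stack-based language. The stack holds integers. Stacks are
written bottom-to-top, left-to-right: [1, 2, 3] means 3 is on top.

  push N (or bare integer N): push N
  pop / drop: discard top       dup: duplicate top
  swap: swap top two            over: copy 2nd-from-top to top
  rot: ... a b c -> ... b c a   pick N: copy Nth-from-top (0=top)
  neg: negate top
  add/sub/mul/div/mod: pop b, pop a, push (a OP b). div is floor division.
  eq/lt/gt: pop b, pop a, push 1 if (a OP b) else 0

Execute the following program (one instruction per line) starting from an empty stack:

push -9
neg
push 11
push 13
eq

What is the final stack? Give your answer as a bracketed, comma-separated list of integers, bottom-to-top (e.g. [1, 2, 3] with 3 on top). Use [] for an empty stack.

After 'push -9': [-9]
After 'neg': [9]
After 'push 11': [9, 11]
After 'push 13': [9, 11, 13]
After 'eq': [9, 0]

Answer: [9, 0]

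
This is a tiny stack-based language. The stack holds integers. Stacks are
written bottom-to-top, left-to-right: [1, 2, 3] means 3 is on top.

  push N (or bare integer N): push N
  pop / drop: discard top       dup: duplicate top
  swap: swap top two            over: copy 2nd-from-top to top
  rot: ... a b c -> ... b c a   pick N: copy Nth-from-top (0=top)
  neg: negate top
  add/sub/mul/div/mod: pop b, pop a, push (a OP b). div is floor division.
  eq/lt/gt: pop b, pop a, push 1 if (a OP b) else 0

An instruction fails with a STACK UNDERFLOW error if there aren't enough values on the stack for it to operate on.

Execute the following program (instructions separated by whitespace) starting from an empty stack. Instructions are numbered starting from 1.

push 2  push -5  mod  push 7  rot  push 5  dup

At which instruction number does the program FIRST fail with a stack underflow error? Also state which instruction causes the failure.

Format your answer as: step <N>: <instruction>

Answer: step 5: rot

Derivation:
Step 1 ('push 2'): stack = [2], depth = 1
Step 2 ('push -5'): stack = [2, -5], depth = 2
Step 3 ('mod'): stack = [-3], depth = 1
Step 4 ('push 7'): stack = [-3, 7], depth = 2
Step 5 ('rot'): needs 3 value(s) but depth is 2 — STACK UNDERFLOW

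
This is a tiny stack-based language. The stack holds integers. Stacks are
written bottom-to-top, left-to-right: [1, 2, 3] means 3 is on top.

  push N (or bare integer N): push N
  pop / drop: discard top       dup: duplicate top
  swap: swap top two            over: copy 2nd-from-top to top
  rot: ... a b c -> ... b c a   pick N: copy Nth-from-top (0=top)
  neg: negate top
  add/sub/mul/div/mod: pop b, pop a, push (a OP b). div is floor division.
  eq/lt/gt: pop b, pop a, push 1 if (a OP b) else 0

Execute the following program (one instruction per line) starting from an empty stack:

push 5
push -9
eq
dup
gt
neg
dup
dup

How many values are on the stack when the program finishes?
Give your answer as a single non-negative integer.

After 'push 5': stack = [5] (depth 1)
After 'push -9': stack = [5, -9] (depth 2)
After 'eq': stack = [0] (depth 1)
After 'dup': stack = [0, 0] (depth 2)
After 'gt': stack = [0] (depth 1)
After 'neg': stack = [0] (depth 1)
After 'dup': stack = [0, 0] (depth 2)
After 'dup': stack = [0, 0, 0] (depth 3)

Answer: 3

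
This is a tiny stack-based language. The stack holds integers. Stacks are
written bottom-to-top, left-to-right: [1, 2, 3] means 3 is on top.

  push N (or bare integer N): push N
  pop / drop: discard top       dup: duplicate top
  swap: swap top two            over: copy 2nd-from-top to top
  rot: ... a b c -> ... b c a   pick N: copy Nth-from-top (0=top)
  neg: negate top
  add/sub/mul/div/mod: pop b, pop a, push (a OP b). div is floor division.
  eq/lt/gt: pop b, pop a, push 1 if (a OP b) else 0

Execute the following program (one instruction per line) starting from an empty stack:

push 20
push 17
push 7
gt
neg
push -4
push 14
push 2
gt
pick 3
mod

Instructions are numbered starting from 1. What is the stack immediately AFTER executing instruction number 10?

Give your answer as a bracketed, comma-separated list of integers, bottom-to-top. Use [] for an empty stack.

Step 1 ('push 20'): [20]
Step 2 ('push 17'): [20, 17]
Step 3 ('push 7'): [20, 17, 7]
Step 4 ('gt'): [20, 1]
Step 5 ('neg'): [20, -1]
Step 6 ('push -4'): [20, -1, -4]
Step 7 ('push 14'): [20, -1, -4, 14]
Step 8 ('push 2'): [20, -1, -4, 14, 2]
Step 9 ('gt'): [20, -1, -4, 1]
Step 10 ('pick 3'): [20, -1, -4, 1, 20]

Answer: [20, -1, -4, 1, 20]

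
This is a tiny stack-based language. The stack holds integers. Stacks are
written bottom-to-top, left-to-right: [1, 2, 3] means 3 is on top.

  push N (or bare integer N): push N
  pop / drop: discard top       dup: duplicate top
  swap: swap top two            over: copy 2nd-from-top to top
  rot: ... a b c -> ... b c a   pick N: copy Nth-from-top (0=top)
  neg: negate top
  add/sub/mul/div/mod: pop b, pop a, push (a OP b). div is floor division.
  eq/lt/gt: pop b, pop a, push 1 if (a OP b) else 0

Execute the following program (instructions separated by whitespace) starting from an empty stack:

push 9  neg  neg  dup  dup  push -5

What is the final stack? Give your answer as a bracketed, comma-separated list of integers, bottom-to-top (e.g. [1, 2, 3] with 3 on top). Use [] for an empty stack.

Answer: [9, 9, 9, -5]

Derivation:
After 'push 9': [9]
After 'neg': [-9]
After 'neg': [9]
After 'dup': [9, 9]
After 'dup': [9, 9, 9]
After 'push -5': [9, 9, 9, -5]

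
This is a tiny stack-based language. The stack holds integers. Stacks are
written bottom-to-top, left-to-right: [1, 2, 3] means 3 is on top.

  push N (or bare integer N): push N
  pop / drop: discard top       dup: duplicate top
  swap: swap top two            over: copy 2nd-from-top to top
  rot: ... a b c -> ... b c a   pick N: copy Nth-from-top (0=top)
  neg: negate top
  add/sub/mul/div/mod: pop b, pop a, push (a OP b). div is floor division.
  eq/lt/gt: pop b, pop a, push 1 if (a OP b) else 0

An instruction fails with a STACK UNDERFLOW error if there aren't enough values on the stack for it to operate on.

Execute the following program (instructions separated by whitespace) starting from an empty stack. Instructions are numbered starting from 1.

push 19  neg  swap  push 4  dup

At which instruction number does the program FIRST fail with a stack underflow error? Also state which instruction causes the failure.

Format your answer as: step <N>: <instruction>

Step 1 ('push 19'): stack = [19], depth = 1
Step 2 ('neg'): stack = [-19], depth = 1
Step 3 ('swap'): needs 2 value(s) but depth is 1 — STACK UNDERFLOW

Answer: step 3: swap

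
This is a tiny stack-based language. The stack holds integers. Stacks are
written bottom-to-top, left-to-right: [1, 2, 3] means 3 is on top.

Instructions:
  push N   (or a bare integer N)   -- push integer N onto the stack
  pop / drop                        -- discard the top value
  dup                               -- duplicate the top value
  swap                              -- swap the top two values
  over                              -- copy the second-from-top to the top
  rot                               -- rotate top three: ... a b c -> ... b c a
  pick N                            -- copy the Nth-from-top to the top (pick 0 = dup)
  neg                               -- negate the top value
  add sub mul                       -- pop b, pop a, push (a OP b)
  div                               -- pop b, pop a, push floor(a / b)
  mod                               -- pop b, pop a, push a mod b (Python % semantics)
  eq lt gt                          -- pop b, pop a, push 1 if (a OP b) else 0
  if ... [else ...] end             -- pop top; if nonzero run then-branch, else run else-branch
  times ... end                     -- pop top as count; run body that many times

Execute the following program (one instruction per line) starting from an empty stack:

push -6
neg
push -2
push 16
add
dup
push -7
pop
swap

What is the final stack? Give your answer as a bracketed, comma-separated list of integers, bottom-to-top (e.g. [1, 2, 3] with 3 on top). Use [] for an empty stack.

After 'push -6': [-6]
After 'neg': [6]
After 'push -2': [6, -2]
After 'push 16': [6, -2, 16]
After 'add': [6, 14]
After 'dup': [6, 14, 14]
After 'push -7': [6, 14, 14, -7]
After 'pop': [6, 14, 14]
After 'swap': [6, 14, 14]

Answer: [6, 14, 14]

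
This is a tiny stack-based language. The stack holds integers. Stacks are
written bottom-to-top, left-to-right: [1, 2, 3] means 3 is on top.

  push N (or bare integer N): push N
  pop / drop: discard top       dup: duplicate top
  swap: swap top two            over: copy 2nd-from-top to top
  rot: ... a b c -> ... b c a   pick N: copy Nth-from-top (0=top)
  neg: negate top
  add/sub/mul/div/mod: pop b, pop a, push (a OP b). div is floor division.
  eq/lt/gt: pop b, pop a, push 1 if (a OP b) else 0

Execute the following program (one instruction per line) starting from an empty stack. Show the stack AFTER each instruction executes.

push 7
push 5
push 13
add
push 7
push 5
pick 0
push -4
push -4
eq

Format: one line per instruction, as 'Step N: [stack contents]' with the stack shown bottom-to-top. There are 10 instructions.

Step 1: [7]
Step 2: [7, 5]
Step 3: [7, 5, 13]
Step 4: [7, 18]
Step 5: [7, 18, 7]
Step 6: [7, 18, 7, 5]
Step 7: [7, 18, 7, 5, 5]
Step 8: [7, 18, 7, 5, 5, -4]
Step 9: [7, 18, 7, 5, 5, -4, -4]
Step 10: [7, 18, 7, 5, 5, 1]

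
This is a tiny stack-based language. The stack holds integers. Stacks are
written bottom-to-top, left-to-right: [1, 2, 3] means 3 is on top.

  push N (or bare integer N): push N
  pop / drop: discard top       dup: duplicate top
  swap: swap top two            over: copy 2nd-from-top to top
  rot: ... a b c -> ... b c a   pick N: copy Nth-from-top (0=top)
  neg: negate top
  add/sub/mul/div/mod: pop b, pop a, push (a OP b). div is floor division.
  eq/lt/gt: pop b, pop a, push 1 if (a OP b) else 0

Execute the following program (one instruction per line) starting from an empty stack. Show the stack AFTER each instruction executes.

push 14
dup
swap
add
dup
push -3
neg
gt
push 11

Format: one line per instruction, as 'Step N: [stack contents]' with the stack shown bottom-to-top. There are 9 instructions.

Step 1: [14]
Step 2: [14, 14]
Step 3: [14, 14]
Step 4: [28]
Step 5: [28, 28]
Step 6: [28, 28, -3]
Step 7: [28, 28, 3]
Step 8: [28, 1]
Step 9: [28, 1, 11]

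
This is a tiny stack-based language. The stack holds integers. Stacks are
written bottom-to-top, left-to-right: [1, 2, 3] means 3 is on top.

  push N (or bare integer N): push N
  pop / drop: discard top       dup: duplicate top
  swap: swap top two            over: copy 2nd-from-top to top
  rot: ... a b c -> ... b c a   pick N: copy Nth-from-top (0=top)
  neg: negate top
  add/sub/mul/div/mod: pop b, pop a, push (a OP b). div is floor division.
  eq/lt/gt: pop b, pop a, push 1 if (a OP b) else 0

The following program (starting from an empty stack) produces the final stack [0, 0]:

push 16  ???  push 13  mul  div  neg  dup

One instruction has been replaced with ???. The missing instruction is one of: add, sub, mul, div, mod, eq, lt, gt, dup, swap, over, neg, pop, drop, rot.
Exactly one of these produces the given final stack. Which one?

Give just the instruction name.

Stack before ???: [16]
Stack after ???:  [16, 16]
The instruction that transforms [16] -> [16, 16] is: dup

Answer: dup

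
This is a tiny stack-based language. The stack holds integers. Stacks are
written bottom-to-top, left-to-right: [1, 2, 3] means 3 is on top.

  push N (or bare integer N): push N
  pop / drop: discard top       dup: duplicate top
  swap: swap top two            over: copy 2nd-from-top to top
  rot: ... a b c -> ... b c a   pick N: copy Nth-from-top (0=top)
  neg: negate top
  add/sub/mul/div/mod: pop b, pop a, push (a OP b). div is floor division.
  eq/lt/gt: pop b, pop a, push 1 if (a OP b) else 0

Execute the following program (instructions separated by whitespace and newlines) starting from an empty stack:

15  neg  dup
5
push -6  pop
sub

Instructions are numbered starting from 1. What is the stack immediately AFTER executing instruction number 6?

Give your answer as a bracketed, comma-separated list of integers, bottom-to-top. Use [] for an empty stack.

Answer: [-15, -15, 5]

Derivation:
Step 1 ('15'): [15]
Step 2 ('neg'): [-15]
Step 3 ('dup'): [-15, -15]
Step 4 ('5'): [-15, -15, 5]
Step 5 ('push -6'): [-15, -15, 5, -6]
Step 6 ('pop'): [-15, -15, 5]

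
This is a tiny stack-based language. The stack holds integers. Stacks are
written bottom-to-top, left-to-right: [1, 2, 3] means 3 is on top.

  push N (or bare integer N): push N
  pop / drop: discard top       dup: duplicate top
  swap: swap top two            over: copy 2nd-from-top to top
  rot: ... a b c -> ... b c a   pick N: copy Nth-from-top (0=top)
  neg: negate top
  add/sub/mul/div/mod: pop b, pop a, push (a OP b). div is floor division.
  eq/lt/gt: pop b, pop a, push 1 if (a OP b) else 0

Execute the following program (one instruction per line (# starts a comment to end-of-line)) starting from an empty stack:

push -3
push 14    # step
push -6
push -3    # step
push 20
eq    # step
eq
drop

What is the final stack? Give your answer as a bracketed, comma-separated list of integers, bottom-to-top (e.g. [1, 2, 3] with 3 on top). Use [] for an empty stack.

After 'push -3': [-3]
After 'push 14': [-3, 14]
After 'push -6': [-3, 14, -6]
After 'push -3': [-3, 14, -6, -3]
After 'push 20': [-3, 14, -6, -3, 20]
After 'eq': [-3, 14, -6, 0]
After 'eq': [-3, 14, 0]
After 'drop': [-3, 14]

Answer: [-3, 14]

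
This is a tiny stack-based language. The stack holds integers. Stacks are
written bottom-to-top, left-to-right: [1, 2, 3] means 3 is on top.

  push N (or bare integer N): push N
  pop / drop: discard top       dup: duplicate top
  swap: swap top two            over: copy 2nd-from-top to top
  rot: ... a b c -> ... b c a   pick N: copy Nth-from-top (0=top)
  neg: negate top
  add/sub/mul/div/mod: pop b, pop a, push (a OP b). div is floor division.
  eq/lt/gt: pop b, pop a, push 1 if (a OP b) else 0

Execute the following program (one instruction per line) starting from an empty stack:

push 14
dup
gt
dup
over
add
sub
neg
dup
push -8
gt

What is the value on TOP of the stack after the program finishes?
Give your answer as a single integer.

Answer: 1

Derivation:
After 'push 14': [14]
After 'dup': [14, 14]
After 'gt': [0]
After 'dup': [0, 0]
After 'over': [0, 0, 0]
After 'add': [0, 0]
After 'sub': [0]
After 'neg': [0]
After 'dup': [0, 0]
After 'push -8': [0, 0, -8]
After 'gt': [0, 1]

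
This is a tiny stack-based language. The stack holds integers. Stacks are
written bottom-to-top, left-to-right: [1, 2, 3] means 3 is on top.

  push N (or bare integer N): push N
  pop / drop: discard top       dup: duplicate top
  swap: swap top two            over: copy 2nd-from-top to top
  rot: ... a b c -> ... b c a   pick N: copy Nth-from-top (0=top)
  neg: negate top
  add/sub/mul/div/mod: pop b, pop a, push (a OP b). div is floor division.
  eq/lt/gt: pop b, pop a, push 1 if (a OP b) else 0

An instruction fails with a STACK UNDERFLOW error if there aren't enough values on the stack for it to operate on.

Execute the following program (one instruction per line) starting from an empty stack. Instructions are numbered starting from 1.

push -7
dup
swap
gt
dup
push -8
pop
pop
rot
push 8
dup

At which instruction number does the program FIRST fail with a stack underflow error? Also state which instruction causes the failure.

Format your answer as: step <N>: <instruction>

Step 1 ('push -7'): stack = [-7], depth = 1
Step 2 ('dup'): stack = [-7, -7], depth = 2
Step 3 ('swap'): stack = [-7, -7], depth = 2
Step 4 ('gt'): stack = [0], depth = 1
Step 5 ('dup'): stack = [0, 0], depth = 2
Step 6 ('push -8'): stack = [0, 0, -8], depth = 3
Step 7 ('pop'): stack = [0, 0], depth = 2
Step 8 ('pop'): stack = [0], depth = 1
Step 9 ('rot'): needs 3 value(s) but depth is 1 — STACK UNDERFLOW

Answer: step 9: rot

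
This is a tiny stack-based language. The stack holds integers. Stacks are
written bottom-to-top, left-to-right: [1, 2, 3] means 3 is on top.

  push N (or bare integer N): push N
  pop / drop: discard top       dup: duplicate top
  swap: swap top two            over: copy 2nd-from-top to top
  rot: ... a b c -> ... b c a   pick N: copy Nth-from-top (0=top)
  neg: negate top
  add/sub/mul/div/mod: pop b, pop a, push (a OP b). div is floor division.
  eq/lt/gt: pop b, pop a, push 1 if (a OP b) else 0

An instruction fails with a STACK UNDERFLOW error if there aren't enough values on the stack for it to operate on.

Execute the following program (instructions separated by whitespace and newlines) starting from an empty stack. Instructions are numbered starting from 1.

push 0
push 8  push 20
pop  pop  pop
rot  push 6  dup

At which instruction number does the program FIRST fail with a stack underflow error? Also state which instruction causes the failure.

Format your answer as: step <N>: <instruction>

Answer: step 7: rot

Derivation:
Step 1 ('push 0'): stack = [0], depth = 1
Step 2 ('push 8'): stack = [0, 8], depth = 2
Step 3 ('push 20'): stack = [0, 8, 20], depth = 3
Step 4 ('pop'): stack = [0, 8], depth = 2
Step 5 ('pop'): stack = [0], depth = 1
Step 6 ('pop'): stack = [], depth = 0
Step 7 ('rot'): needs 3 value(s) but depth is 0 — STACK UNDERFLOW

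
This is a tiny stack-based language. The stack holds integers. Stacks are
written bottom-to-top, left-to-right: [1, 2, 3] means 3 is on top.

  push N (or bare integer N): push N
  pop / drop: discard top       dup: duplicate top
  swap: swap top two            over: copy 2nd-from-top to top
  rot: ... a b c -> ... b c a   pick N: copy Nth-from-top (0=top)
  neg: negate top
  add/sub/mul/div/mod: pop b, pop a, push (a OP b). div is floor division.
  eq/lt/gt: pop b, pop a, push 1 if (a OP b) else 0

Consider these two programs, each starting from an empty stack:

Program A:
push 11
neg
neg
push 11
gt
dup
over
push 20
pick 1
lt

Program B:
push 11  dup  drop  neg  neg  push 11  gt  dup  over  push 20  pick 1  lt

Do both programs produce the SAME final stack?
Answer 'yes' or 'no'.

Program A trace:
  After 'push 11': [11]
  After 'neg': [-11]
  After 'neg': [11]
  After 'push 11': [11, 11]
  After 'gt': [0]
  After 'dup': [0, 0]
  After 'over': [0, 0, 0]
  After 'push 20': [0, 0, 0, 20]
  After 'pick 1': [0, 0, 0, 20, 0]
  After 'lt': [0, 0, 0, 0]
Program A final stack: [0, 0, 0, 0]

Program B trace:
  After 'push 11': [11]
  After 'dup': [11, 11]
  After 'drop': [11]
  After 'neg': [-11]
  After 'neg': [11]
  After 'push 11': [11, 11]
  After 'gt': [0]
  After 'dup': [0, 0]
  After 'over': [0, 0, 0]
  After 'push 20': [0, 0, 0, 20]
  After 'pick 1': [0, 0, 0, 20, 0]
  After 'lt': [0, 0, 0, 0]
Program B final stack: [0, 0, 0, 0]
Same: yes

Answer: yes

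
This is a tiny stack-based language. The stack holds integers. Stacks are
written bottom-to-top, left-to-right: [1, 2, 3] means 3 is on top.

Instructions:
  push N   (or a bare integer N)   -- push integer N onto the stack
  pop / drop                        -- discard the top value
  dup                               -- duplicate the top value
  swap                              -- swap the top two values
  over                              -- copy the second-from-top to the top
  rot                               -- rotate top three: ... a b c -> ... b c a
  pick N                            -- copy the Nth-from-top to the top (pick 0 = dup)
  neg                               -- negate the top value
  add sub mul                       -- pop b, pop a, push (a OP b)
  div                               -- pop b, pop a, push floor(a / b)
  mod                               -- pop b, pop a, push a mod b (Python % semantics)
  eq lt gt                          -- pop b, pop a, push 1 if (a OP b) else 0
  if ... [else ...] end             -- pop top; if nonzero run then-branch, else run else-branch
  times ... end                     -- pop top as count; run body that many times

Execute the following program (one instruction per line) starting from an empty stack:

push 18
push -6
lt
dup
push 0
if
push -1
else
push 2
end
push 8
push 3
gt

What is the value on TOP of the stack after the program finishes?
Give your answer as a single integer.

After 'push 18': [18]
After 'push -6': [18, -6]
After 'lt': [0]
After 'dup': [0, 0]
After 'push 0': [0, 0, 0]
After 'if': [0, 0]
After 'push 2': [0, 0, 2]
After 'push 8': [0, 0, 2, 8]
After 'push 3': [0, 0, 2, 8, 3]
After 'gt': [0, 0, 2, 1]

Answer: 1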